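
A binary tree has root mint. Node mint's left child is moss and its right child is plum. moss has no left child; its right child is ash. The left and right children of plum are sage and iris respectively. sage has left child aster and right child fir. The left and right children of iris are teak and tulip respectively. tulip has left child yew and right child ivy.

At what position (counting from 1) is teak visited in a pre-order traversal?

Pre-order visits the node, then its left subtree, then its right subtree.
Visit mint.
At mint: go left to moss.
  Visit moss.
  At moss: no left child.
  At moss: go right to ash.
    ash is a leaf — visit ash.
At mint: go right to plum.
  Visit plum.
  At plum: go left to sage.
    Visit sage.
    At sage: go left to aster.
      aster is a leaf — visit aster.
    At sage: go right to fir.
      fir is a leaf — visit fir.
  At plum: go right to iris.
    Visit iris.
    At iris: go left to teak.
      teak is a leaf — visit teak.
    At iris: go right to tulip.
      Visit tulip.
      At tulip: go left to yew.
        yew is a leaf — visit yew.
      At tulip: go right to ivy.
        ivy is a leaf — visit ivy.
Full pre-order sequence: mint, moss, ash, plum, sage, aster, fir, iris, teak, tulip, yew, ivy.

9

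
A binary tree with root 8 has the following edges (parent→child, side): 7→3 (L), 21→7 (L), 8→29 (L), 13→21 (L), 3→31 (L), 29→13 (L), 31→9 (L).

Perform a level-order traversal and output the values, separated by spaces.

Level-order visits nodes level by level from the root, left to right within each level.
Level 0: 8
Level 1: 29
Level 2: 13
Level 3: 21
Level 4: 7
Level 5: 3
Level 6: 31
Level 7: 9

8 29 13 21 7 3 31 9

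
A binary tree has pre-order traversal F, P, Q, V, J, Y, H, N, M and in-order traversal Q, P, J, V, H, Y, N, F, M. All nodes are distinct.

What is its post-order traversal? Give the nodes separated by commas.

Q, J, H, N, Y, V, P, M, F

The first element of pre-order is the root; it splits in-order into left and right subtrees.
Root F: left subtree has 7 nodes {Q, P, J, V, H, Y, N}, right has 1 {M}.
  Root P: left subtree has 1 node {Q}, right has 5 {J, V, H, Y, N}.
    Root V: left subtree has 1 node {J}, right has 3 {H, Y, N}.
      Root Y: left subtree has 1 node {H}, right has 1 {N}.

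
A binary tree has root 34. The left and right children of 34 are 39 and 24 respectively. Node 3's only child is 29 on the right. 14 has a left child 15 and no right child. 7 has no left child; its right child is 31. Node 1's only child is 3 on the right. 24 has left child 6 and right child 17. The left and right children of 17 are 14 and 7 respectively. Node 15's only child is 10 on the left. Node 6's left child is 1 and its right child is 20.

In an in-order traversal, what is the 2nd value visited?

34

In-order visits the left subtree, then the node, then the right subtree.
At 34: go left to 39.
  39 is a leaf — visit 39.
Visit 34.
At 34: go right to 24.
  At 24: go left to 6.
    At 6: go left to 1.
      At 1: no left child.
      Visit 1.
      At 1: go right to 3.
        At 3: no left child.
        Visit 3.
        At 3: go right to 29.
          29 is a leaf — visit 29.
    Visit 6.
    At 6: go right to 20.
      20 is a leaf — visit 20.
  Visit 24.
  At 24: go right to 17.
    At 17: go left to 14.
      At 14: go left to 15.
        At 15: go left to 10.
          10 is a leaf — visit 10.
        Visit 15.
        At 15: no right child.
      Visit 14.
      At 14: no right child.
    Visit 17.
    At 17: go right to 7.
      At 7: no left child.
      Visit 7.
      At 7: go right to 31.
        31 is a leaf — visit 31.
Full in-order sequence: 39, 34, 1, 3, 29, 6, 20, 24, 10, 15, 14, 17, 7, 31.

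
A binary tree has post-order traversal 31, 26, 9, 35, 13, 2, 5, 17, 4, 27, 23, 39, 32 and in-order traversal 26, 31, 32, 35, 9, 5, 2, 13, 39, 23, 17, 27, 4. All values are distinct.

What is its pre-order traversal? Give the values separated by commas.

The last element of post-order is the root; it splits in-order into left and right subtrees.
Root 32: left subtree has 2 nodes {26, 31}, right has 10 {35, 9, 5, 2, 13, 39, 23, 17, 27, 4}.
  Root 26: left subtree has 0 nodes { }, right has 1 {31}.
  Root 39: left subtree has 5 nodes {35, 9, 5, 2, 13}, right has 4 {23, 17, 27, 4}.
    Root 5: left subtree has 2 nodes {35, 9}, right has 2 {2, 13}.
      Root 35: left subtree has 0 nodes { }, right has 1 {9}.
      Root 2: left subtree has 0 nodes { }, right has 1 {13}.
    Root 23: left subtree has 0 nodes { }, right has 3 {17, 27, 4}.
      Root 27: left subtree has 1 node {17}, right has 1 {4}.

32, 26, 31, 39, 5, 35, 9, 2, 13, 23, 27, 17, 4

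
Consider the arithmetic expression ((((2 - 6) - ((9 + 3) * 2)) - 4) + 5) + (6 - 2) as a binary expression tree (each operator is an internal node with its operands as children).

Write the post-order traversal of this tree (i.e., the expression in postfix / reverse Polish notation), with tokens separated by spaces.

2 6 - 9 3 + 2 * - 4 - 5 + 6 2 - +

Post-order on an expression tree gives postfix notation: for each operator, emit left operand, right operand, then the operator.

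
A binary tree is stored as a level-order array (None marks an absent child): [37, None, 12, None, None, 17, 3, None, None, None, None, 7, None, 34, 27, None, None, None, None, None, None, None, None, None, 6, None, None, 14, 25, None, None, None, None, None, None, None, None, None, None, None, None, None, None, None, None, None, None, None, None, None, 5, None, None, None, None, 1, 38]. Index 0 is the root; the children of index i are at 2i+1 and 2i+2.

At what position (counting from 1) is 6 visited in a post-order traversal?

2

Post-order visits the left subtree, then the right subtree, then the node.
At 37: no left child.
At 37: go right to 12.
  At 12: go left to 17.
    At 17: go left to 7.
      At 7: no left child.
      At 7: go right to 6.
        At 6: no left child.
        At 6: go right to 5.
          5 is a leaf — visit 5.
        Visit 6.
      Visit 7.
    At 17: no right child.
    Visit 17.
  At 12: go right to 3.
    At 3: go left to 34.
      At 34: go left to 14.
        At 14: go left to 1.
          1 is a leaf — visit 1.
        At 14: go right to 38.
          38 is a leaf — visit 38.
        Visit 14.
      At 34: go right to 25.
        25 is a leaf — visit 25.
      Visit 34.
    At 3: go right to 27.
      27 is a leaf — visit 27.
    Visit 3.
  Visit 12.
Visit 37.
Full post-order sequence: 5, 6, 7, 17, 1, 38, 14, 25, 34, 27, 3, 12, 37.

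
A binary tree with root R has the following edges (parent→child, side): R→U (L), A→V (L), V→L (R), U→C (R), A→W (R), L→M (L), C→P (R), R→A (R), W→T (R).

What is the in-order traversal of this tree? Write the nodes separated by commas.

In-order visits the left subtree, then the node, then the right subtree.
At R: go left to U.
  At U: no left child.
  Visit U.
  At U: go right to C.
    At C: no left child.
    Visit C.
    At C: go right to P.
      P is a leaf — visit P.
Visit R.
At R: go right to A.
  At A: go left to V.
    At V: no left child.
    Visit V.
    At V: go right to L.
      At L: go left to M.
        M is a leaf — visit M.
      Visit L.
      At L: no right child.
  Visit A.
  At A: go right to W.
    At W: no left child.
    Visit W.
    At W: go right to T.
      T is a leaf — visit T.

U, C, P, R, V, M, L, A, W, T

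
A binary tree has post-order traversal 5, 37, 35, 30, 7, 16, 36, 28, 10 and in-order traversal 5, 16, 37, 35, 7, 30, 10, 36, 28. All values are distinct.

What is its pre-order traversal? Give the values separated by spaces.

The last element of post-order is the root; it splits in-order into left and right subtrees.
Root 10: left subtree has 6 nodes {5, 16, 37, 35, 7, 30}, right has 2 {36, 28}.
  Root 16: left subtree has 1 node {5}, right has 4 {37, 35, 7, 30}.
    Root 7: left subtree has 2 nodes {37, 35}, right has 1 {30}.
      Root 35: left subtree has 1 node {37}, right has 0 { }.
  Root 28: left subtree has 1 node {36}, right has 0 { }.

10 16 5 7 35 37 30 28 36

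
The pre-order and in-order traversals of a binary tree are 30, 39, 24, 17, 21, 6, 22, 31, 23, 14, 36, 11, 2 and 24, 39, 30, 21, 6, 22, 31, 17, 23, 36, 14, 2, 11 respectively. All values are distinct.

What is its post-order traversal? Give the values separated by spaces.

The first element of pre-order is the root; it splits in-order into left and right subtrees.
Root 30: left subtree has 2 nodes {24, 39}, right has 10 {21, 6, 22, 31, 17, 23, 36, 14, 2, 11}.
  Root 39: left subtree has 1 node {24}, right has 0 { }.
  Root 17: left subtree has 4 nodes {21, 6, 22, 31}, right has 5 {23, 36, 14, 2, 11}.
    Root 21: left subtree has 0 nodes { }, right has 3 {6, 22, 31}.
      Root 6: left subtree has 0 nodes { }, right has 2 {22, 31}.
        Root 22: left subtree has 0 nodes { }, right has 1 {31}.
    Root 23: left subtree has 0 nodes { }, right has 4 {36, 14, 2, 11}.
      Root 14: left subtree has 1 node {36}, right has 2 {2, 11}.
        Root 11: left subtree has 1 node {2}, right has 0 { }.

24 39 31 22 6 21 36 2 11 14 23 17 30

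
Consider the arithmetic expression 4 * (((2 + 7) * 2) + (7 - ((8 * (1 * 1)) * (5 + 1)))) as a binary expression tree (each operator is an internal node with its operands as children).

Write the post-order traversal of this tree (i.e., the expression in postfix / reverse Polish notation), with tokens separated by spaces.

Post-order on an expression tree gives postfix notation: for each operator, emit left operand, right operand, then the operator.

4 2 7 + 2 * 7 8 1 1 * * 5 1 + * - + *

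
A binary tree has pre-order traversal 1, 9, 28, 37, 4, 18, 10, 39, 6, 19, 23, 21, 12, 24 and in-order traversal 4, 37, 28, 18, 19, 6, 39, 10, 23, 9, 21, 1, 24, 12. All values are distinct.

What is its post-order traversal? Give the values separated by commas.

4, 37, 19, 6, 39, 23, 10, 18, 28, 21, 9, 24, 12, 1

The first element of pre-order is the root; it splits in-order into left and right subtrees.
Root 1: left subtree has 11 nodes {4, 37, 28, 18, 19, 6, 39, 10, 23, 9, 21}, right has 2 {24, 12}.
  Root 9: left subtree has 9 nodes {4, 37, 28, 18, 19, 6, 39, 10, 23}, right has 1 {21}.
    Root 28: left subtree has 2 nodes {4, 37}, right has 6 {18, 19, 6, 39, 10, 23}.
      Root 37: left subtree has 1 node {4}, right has 0 { }.
      Root 18: left subtree has 0 nodes { }, right has 5 {19, 6, 39, 10, 23}.
        Root 10: left subtree has 3 nodes {19, 6, 39}, right has 1 {23}.
          Root 39: left subtree has 2 nodes {19, 6}, right has 0 { }.
            Root 6: left subtree has 1 node {19}, right has 0 { }.
  Root 12: left subtree has 1 node {24}, right has 0 { }.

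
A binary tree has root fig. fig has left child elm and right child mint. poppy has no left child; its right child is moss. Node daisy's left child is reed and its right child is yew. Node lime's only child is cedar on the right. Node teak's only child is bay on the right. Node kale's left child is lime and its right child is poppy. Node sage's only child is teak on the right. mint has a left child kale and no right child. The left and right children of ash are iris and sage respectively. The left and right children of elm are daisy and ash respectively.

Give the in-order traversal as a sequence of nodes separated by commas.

In-order visits the left subtree, then the node, then the right subtree.
At fig: go left to elm.
  At elm: go left to daisy.
    At daisy: go left to reed.
      reed is a leaf — visit reed.
    Visit daisy.
    At daisy: go right to yew.
      yew is a leaf — visit yew.
  Visit elm.
  At elm: go right to ash.
    At ash: go left to iris.
      iris is a leaf — visit iris.
    Visit ash.
    At ash: go right to sage.
      At sage: no left child.
      Visit sage.
      At sage: go right to teak.
        At teak: no left child.
        Visit teak.
        At teak: go right to bay.
          bay is a leaf — visit bay.
Visit fig.
At fig: go right to mint.
  At mint: go left to kale.
    At kale: go left to lime.
      At lime: no left child.
      Visit lime.
      At lime: go right to cedar.
        cedar is a leaf — visit cedar.
    Visit kale.
    At kale: go right to poppy.
      At poppy: no left child.
      Visit poppy.
      At poppy: go right to moss.
        moss is a leaf — visit moss.
  Visit mint.
  At mint: no right child.

reed, daisy, yew, elm, iris, ash, sage, teak, bay, fig, lime, cedar, kale, poppy, moss, mint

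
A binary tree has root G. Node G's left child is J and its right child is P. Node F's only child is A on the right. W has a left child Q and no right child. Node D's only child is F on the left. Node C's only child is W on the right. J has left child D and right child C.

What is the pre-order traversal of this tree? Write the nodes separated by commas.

Pre-order visits the node, then its left subtree, then its right subtree.
Visit G.
At G: go left to J.
  Visit J.
  At J: go left to D.
    Visit D.
    At D: go left to F.
      Visit F.
      At F: no left child.
      At F: go right to A.
        A is a leaf — visit A.
    At D: no right child.
  At J: go right to C.
    Visit C.
    At C: no left child.
    At C: go right to W.
      Visit W.
      At W: go left to Q.
        Q is a leaf — visit Q.
      At W: no right child.
At G: go right to P.
  P is a leaf — visit P.

G, J, D, F, A, C, W, Q, P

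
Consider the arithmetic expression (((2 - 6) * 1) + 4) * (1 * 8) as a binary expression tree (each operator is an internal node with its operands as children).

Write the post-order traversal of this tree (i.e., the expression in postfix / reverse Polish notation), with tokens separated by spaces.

2 6 - 1 * 4 + 1 8 * *

Post-order on an expression tree gives postfix notation: for each operator, emit left operand, right operand, then the operator.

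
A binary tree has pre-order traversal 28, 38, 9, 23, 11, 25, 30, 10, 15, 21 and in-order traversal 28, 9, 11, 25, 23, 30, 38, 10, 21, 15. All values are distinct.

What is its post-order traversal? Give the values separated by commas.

The first element of pre-order is the root; it splits in-order into left and right subtrees.
Root 28: left subtree has 0 nodes { }, right has 9 {9, 11, 25, 23, 30, 38, 10, 21, 15}.
  Root 38: left subtree has 5 nodes {9, 11, 25, 23, 30}, right has 3 {10, 21, 15}.
    Root 9: left subtree has 0 nodes { }, right has 4 {11, 25, 23, 30}.
      Root 23: left subtree has 2 nodes {11, 25}, right has 1 {30}.
        Root 11: left subtree has 0 nodes { }, right has 1 {25}.
    Root 10: left subtree has 0 nodes { }, right has 2 {21, 15}.
      Root 15: left subtree has 1 node {21}, right has 0 { }.

25, 11, 30, 23, 9, 21, 15, 10, 38, 28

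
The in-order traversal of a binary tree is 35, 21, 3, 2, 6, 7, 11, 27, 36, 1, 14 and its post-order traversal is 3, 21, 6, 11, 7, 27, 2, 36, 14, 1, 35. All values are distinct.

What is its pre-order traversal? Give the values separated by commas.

35, 1, 36, 2, 21, 3, 27, 7, 6, 11, 14

The last element of post-order is the root; it splits in-order into left and right subtrees.
Root 35: left subtree has 0 nodes { }, right has 10 {21, 3, 2, 6, 7, 11, 27, 36, 1, 14}.
  Root 1: left subtree has 8 nodes {21, 3, 2, 6, 7, 11, 27, 36}, right has 1 {14}.
    Root 36: left subtree has 7 nodes {21, 3, 2, 6, 7, 11, 27}, right has 0 { }.
      Root 2: left subtree has 2 nodes {21, 3}, right has 4 {6, 7, 11, 27}.
        Root 21: left subtree has 0 nodes { }, right has 1 {3}.
        Root 27: left subtree has 3 nodes {6, 7, 11}, right has 0 { }.
          Root 7: left subtree has 1 node {6}, right has 1 {11}.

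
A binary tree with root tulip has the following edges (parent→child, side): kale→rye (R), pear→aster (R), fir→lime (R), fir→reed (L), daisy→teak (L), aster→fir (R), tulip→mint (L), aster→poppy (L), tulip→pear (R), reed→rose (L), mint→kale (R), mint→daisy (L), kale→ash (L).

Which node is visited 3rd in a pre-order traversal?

Pre-order visits the node, then its left subtree, then its right subtree.
Visit tulip.
At tulip: go left to mint.
  Visit mint.
  At mint: go left to daisy.
    Visit daisy.
    At daisy: go left to teak.
      teak is a leaf — visit teak.
    At daisy: no right child.
  At mint: go right to kale.
    Visit kale.
    At kale: go left to ash.
      ash is a leaf — visit ash.
    At kale: go right to rye.
      rye is a leaf — visit rye.
At tulip: go right to pear.
  Visit pear.
  At pear: no left child.
  At pear: go right to aster.
    Visit aster.
    At aster: go left to poppy.
      poppy is a leaf — visit poppy.
    At aster: go right to fir.
      Visit fir.
      At fir: go left to reed.
        Visit reed.
        At reed: go left to rose.
          rose is a leaf — visit rose.
        At reed: no right child.
      At fir: go right to lime.
        lime is a leaf — visit lime.
Full pre-order sequence: tulip, mint, daisy, teak, kale, ash, rye, pear, aster, poppy, fir, reed, rose, lime.

daisy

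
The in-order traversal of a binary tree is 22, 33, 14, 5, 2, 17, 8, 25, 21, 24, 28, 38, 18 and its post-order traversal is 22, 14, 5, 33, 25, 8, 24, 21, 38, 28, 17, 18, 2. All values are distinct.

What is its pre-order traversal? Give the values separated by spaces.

The last element of post-order is the root; it splits in-order into left and right subtrees.
Root 2: left subtree has 4 nodes {22, 33, 14, 5}, right has 8 {17, 8, 25, 21, 24, 28, 38, 18}.
  Root 33: left subtree has 1 node {22}, right has 2 {14, 5}.
    Root 5: left subtree has 1 node {14}, right has 0 { }.
  Root 18: left subtree has 7 nodes {17, 8, 25, 21, 24, 28, 38}, right has 0 { }.
    Root 17: left subtree has 0 nodes { }, right has 6 {8, 25, 21, 24, 28, 38}.
      Root 28: left subtree has 4 nodes {8, 25, 21, 24}, right has 1 {38}.
        Root 21: left subtree has 2 nodes {8, 25}, right has 1 {24}.
          Root 8: left subtree has 0 nodes { }, right has 1 {25}.

2 33 22 5 14 18 17 28 21 8 25 24 38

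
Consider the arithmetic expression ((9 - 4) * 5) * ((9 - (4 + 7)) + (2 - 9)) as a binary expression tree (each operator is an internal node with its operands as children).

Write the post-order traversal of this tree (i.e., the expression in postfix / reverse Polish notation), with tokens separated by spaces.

9 4 - 5 * 9 4 7 + - 2 9 - + *

Post-order on an expression tree gives postfix notation: for each operator, emit left operand, right operand, then the operator.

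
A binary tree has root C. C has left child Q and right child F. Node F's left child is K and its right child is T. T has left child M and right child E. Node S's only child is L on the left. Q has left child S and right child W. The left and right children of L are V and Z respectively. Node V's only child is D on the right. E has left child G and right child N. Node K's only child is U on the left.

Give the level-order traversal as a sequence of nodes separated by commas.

C, Q, F, S, W, K, T, L, U, M, E, V, Z, G, N, D

Level-order visits nodes level by level from the root, left to right within each level.
Level 0: C
Level 1: Q, F
Level 2: S, W, K, T
Level 3: L, U, M, E
Level 4: V, Z, G, N
Level 5: D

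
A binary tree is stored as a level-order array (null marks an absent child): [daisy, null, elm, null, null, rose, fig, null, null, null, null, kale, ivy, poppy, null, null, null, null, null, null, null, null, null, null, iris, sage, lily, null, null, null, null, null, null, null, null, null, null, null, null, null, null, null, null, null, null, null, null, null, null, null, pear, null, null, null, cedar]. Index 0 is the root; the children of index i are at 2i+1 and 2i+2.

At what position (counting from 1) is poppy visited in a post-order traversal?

Post-order visits the left subtree, then the right subtree, then the node.
At daisy: no left child.
At daisy: go right to elm.
  At elm: go left to rose.
    At rose: go left to kale.
      At kale: no left child.
      At kale: go right to iris.
        At iris: no left child.
        At iris: go right to pear.
          pear is a leaf — visit pear.
        Visit iris.
      Visit kale.
    At rose: go right to ivy.
      At ivy: go left to sage.
        sage is a leaf — visit sage.
      At ivy: go right to lily.
        At lily: no left child.
        At lily: go right to cedar.
          cedar is a leaf — visit cedar.
        Visit lily.
      Visit ivy.
    Visit rose.
  At elm: go right to fig.
    At fig: go left to poppy.
      poppy is a leaf — visit poppy.
    At fig: no right child.
    Visit fig.
  Visit elm.
Visit daisy.
Full post-order sequence: pear, iris, kale, sage, cedar, lily, ivy, rose, poppy, fig, elm, daisy.

9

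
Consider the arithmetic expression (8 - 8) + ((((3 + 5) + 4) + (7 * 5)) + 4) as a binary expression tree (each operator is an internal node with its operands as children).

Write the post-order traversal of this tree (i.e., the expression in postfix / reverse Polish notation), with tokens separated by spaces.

Post-order on an expression tree gives postfix notation: for each operator, emit left operand, right operand, then the operator.

8 8 - 3 5 + 4 + 7 5 * + 4 + +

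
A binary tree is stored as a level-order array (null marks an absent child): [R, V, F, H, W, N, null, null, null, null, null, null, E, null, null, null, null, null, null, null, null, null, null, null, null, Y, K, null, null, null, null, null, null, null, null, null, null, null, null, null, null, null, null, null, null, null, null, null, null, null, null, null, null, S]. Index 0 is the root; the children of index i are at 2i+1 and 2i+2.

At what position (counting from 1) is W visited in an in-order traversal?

In-order visits the left subtree, then the node, then the right subtree.
At R: go left to V.
  At V: go left to H.
    H is a leaf — visit H.
  Visit V.
  At V: go right to W.
    W is a leaf — visit W.
Visit R.
At R: go right to F.
  At F: go left to N.
    At N: no left child.
    Visit N.
    At N: go right to E.
      At E: go left to Y.
        Y is a leaf — visit Y.
      Visit E.
      At E: go right to K.
        At K: go left to S.
          S is a leaf — visit S.
        Visit K.
        At K: no right child.
  Visit F.
  At F: no right child.
Full in-order sequence: H, V, W, R, N, Y, E, S, K, F.

3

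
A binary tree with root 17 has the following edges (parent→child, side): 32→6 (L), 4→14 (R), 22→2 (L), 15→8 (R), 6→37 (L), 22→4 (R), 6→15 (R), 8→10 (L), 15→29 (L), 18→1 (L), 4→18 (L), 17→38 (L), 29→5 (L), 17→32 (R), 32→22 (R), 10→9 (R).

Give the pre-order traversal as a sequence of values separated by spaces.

17 38 32 6 37 15 29 5 8 10 9 22 2 4 18 1 14

Pre-order visits the node, then its left subtree, then its right subtree.
Visit 17.
At 17: go left to 38.
  38 is a leaf — visit 38.
At 17: go right to 32.
  Visit 32.
  At 32: go left to 6.
    Visit 6.
    At 6: go left to 37.
      37 is a leaf — visit 37.
    At 6: go right to 15.
      Visit 15.
      At 15: go left to 29.
        Visit 29.
        At 29: go left to 5.
          5 is a leaf — visit 5.
        At 29: no right child.
      At 15: go right to 8.
        Visit 8.
        At 8: go left to 10.
          Visit 10.
          At 10: no left child.
          At 10: go right to 9.
            9 is a leaf — visit 9.
        At 8: no right child.
  At 32: go right to 22.
    Visit 22.
    At 22: go left to 2.
      2 is a leaf — visit 2.
    At 22: go right to 4.
      Visit 4.
      At 4: go left to 18.
        Visit 18.
        At 18: go left to 1.
          1 is a leaf — visit 1.
        At 18: no right child.
      At 4: go right to 14.
        14 is a leaf — visit 14.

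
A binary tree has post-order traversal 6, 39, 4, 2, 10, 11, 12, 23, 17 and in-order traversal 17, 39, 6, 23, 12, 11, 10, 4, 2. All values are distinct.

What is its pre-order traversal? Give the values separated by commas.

The last element of post-order is the root; it splits in-order into left and right subtrees.
Root 17: left subtree has 0 nodes { }, right has 8 {39, 6, 23, 12, 11, 10, 4, 2}.
  Root 23: left subtree has 2 nodes {39, 6}, right has 5 {12, 11, 10, 4, 2}.
    Root 39: left subtree has 0 nodes { }, right has 1 {6}.
    Root 12: left subtree has 0 nodes { }, right has 4 {11, 10, 4, 2}.
      Root 11: left subtree has 0 nodes { }, right has 3 {10, 4, 2}.
        Root 10: left subtree has 0 nodes { }, right has 2 {4, 2}.
          Root 2: left subtree has 1 node {4}, right has 0 { }.

17, 23, 39, 6, 12, 11, 10, 2, 4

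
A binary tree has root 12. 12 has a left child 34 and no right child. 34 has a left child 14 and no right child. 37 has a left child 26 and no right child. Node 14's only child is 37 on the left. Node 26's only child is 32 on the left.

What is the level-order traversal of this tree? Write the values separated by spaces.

Level-order visits nodes level by level from the root, left to right within each level.
Level 0: 12
Level 1: 34
Level 2: 14
Level 3: 37
Level 4: 26
Level 5: 32

12 34 14 37 26 32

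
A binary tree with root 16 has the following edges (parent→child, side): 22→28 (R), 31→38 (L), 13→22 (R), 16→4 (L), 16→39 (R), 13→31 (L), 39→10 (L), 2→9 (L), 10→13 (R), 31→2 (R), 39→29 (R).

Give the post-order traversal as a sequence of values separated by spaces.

Post-order visits the left subtree, then the right subtree, then the node.
At 16: go left to 4.
  4 is a leaf — visit 4.
At 16: go right to 39.
  At 39: go left to 10.
    At 10: no left child.
    At 10: go right to 13.
      At 13: go left to 31.
        At 31: go left to 38.
          38 is a leaf — visit 38.
        At 31: go right to 2.
          At 2: go left to 9.
            9 is a leaf — visit 9.
          At 2: no right child.
          Visit 2.
        Visit 31.
      At 13: go right to 22.
        At 22: no left child.
        At 22: go right to 28.
          28 is a leaf — visit 28.
        Visit 22.
      Visit 13.
    Visit 10.
  At 39: go right to 29.
    29 is a leaf — visit 29.
  Visit 39.
Visit 16.

4 38 9 2 31 28 22 13 10 29 39 16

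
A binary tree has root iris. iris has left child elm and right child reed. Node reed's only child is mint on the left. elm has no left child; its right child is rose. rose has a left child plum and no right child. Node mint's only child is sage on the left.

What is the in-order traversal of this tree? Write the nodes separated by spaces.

In-order visits the left subtree, then the node, then the right subtree.
At iris: go left to elm.
  At elm: no left child.
  Visit elm.
  At elm: go right to rose.
    At rose: go left to plum.
      plum is a leaf — visit plum.
    Visit rose.
    At rose: no right child.
Visit iris.
At iris: go right to reed.
  At reed: go left to mint.
    At mint: go left to sage.
      sage is a leaf — visit sage.
    Visit mint.
    At mint: no right child.
  Visit reed.
  At reed: no right child.

elm plum rose iris sage mint reed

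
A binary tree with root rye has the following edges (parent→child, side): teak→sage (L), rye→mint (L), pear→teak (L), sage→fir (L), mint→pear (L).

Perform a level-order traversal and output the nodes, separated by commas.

rye, mint, pear, teak, sage, fir

Level-order visits nodes level by level from the root, left to right within each level.
Level 0: rye
Level 1: mint
Level 2: pear
Level 3: teak
Level 4: sage
Level 5: fir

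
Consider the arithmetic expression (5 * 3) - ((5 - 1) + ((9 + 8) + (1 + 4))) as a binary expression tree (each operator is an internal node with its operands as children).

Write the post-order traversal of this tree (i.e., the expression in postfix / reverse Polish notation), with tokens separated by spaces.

Post-order on an expression tree gives postfix notation: for each operator, emit left operand, right operand, then the operator.

5 3 * 5 1 - 9 8 + 1 4 + + + -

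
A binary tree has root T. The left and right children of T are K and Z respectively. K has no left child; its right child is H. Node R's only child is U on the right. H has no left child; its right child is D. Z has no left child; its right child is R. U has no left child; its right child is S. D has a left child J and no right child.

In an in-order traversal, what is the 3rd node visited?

In-order visits the left subtree, then the node, then the right subtree.
At T: go left to K.
  At K: no left child.
  Visit K.
  At K: go right to H.
    At H: no left child.
    Visit H.
    At H: go right to D.
      At D: go left to J.
        J is a leaf — visit J.
      Visit D.
      At D: no right child.
Visit T.
At T: go right to Z.
  At Z: no left child.
  Visit Z.
  At Z: go right to R.
    At R: no left child.
    Visit R.
    At R: go right to U.
      At U: no left child.
      Visit U.
      At U: go right to S.
        S is a leaf — visit S.
Full in-order sequence: K, H, J, D, T, Z, R, U, S.

J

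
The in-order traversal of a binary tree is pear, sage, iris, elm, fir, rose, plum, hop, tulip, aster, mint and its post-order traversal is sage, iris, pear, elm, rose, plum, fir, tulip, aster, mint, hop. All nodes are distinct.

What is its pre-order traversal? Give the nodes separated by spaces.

The last element of post-order is the root; it splits in-order into left and right subtrees.
Root hop: left subtree has 7 nodes {pear, sage, iris, elm, fir, rose, plum}, right has 3 {tulip, aster, mint}.
  Root fir: left subtree has 4 nodes {pear, sage, iris, elm}, right has 2 {rose, plum}.
    Root elm: left subtree has 3 nodes {pear, sage, iris}, right has 0 { }.
      Root pear: left subtree has 0 nodes { }, right has 2 {sage, iris}.
        Root iris: left subtree has 1 node {sage}, right has 0 { }.
    Root plum: left subtree has 1 node {rose}, right has 0 { }.
  Root mint: left subtree has 2 nodes {tulip, aster}, right has 0 { }.
    Root aster: left subtree has 1 node {tulip}, right has 0 { }.

hop fir elm pear iris sage plum rose mint aster tulip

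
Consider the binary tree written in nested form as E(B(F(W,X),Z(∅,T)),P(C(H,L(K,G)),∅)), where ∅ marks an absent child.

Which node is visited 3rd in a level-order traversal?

Level-order visits nodes level by level from the root, left to right within each level.
Level 0: E
Level 1: B, P
Level 2: F, Z, C
Level 3: W, X, T, H, L
Level 4: K, G
Full level-order sequence: E, B, P, F, Z, C, W, X, T, H, L, K, G.

P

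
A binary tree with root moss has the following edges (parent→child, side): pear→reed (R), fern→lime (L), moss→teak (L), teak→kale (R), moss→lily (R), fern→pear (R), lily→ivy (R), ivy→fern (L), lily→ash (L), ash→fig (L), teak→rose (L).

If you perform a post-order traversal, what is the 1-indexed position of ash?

5

Post-order visits the left subtree, then the right subtree, then the node.
At moss: go left to teak.
  At teak: go left to rose.
    rose is a leaf — visit rose.
  At teak: go right to kale.
    kale is a leaf — visit kale.
  Visit teak.
At moss: go right to lily.
  At lily: go left to ash.
    At ash: go left to fig.
      fig is a leaf — visit fig.
    At ash: no right child.
    Visit ash.
  At lily: go right to ivy.
    At ivy: go left to fern.
      At fern: go left to lime.
        lime is a leaf — visit lime.
      At fern: go right to pear.
        At pear: no left child.
        At pear: go right to reed.
          reed is a leaf — visit reed.
        Visit pear.
      Visit fern.
    At ivy: no right child.
    Visit ivy.
  Visit lily.
Visit moss.
Full post-order sequence: rose, kale, teak, fig, ash, lime, reed, pear, fern, ivy, lily, moss.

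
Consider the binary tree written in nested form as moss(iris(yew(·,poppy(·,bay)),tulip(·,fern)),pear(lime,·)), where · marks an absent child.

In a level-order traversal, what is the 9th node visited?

bay

Level-order visits nodes level by level from the root, left to right within each level.
Level 0: moss
Level 1: iris, pear
Level 2: yew, tulip, lime
Level 3: poppy, fern
Level 4: bay
Full level-order sequence: moss, iris, pear, yew, tulip, lime, poppy, fern, bay.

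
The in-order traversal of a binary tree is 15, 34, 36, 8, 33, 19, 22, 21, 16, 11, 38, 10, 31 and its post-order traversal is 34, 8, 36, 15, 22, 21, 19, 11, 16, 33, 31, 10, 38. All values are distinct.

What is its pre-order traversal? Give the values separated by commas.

38, 33, 15, 36, 34, 8, 16, 19, 21, 22, 11, 10, 31

The last element of post-order is the root; it splits in-order into left and right subtrees.
Root 38: left subtree has 10 nodes {15, 34, 36, 8, 33, 19, 22, 21, 16, 11}, right has 2 {10, 31}.
  Root 33: left subtree has 4 nodes {15, 34, 36, 8}, right has 5 {19, 22, 21, 16, 11}.
    Root 15: left subtree has 0 nodes { }, right has 3 {34, 36, 8}.
      Root 36: left subtree has 1 node {34}, right has 1 {8}.
    Root 16: left subtree has 3 nodes {19, 22, 21}, right has 1 {11}.
      Root 19: left subtree has 0 nodes { }, right has 2 {22, 21}.
        Root 21: left subtree has 1 node {22}, right has 0 { }.
  Root 10: left subtree has 0 nodes { }, right has 1 {31}.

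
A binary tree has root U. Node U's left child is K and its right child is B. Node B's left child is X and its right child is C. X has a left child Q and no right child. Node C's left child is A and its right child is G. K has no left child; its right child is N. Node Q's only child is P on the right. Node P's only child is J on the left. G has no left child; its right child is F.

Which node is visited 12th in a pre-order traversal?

F

Pre-order visits the node, then its left subtree, then its right subtree.
Visit U.
At U: go left to K.
  Visit K.
  At K: no left child.
  At K: go right to N.
    N is a leaf — visit N.
At U: go right to B.
  Visit B.
  At B: go left to X.
    Visit X.
    At X: go left to Q.
      Visit Q.
      At Q: no left child.
      At Q: go right to P.
        Visit P.
        At P: go left to J.
          J is a leaf — visit J.
        At P: no right child.
    At X: no right child.
  At B: go right to C.
    Visit C.
    At C: go left to A.
      A is a leaf — visit A.
    At C: go right to G.
      Visit G.
      At G: no left child.
      At G: go right to F.
        F is a leaf — visit F.
Full pre-order sequence: U, K, N, B, X, Q, P, J, C, A, G, F.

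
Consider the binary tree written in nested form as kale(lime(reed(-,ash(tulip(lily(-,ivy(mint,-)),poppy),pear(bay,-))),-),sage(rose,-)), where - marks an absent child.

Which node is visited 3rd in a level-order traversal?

sage

Level-order visits nodes level by level from the root, left to right within each level.
Level 0: kale
Level 1: lime, sage
Level 2: reed, rose
Level 3: ash
Level 4: tulip, pear
Level 5: lily, poppy, bay
Level 6: ivy
Level 7: mint
Full level-order sequence: kale, lime, sage, reed, rose, ash, tulip, pear, lily, poppy, bay, ivy, mint.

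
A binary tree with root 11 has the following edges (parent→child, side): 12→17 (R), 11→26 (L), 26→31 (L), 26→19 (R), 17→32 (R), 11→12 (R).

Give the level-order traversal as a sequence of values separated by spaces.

11 26 12 31 19 17 32

Level-order visits nodes level by level from the root, left to right within each level.
Level 0: 11
Level 1: 26, 12
Level 2: 31, 19, 17
Level 3: 32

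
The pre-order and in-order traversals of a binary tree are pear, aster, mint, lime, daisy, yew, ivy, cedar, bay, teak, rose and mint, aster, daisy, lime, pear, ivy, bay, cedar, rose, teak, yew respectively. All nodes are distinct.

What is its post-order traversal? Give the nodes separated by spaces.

The first element of pre-order is the root; it splits in-order into left and right subtrees.
Root pear: left subtree has 4 nodes {mint, aster, daisy, lime}, right has 6 {ivy, bay, cedar, rose, teak, yew}.
  Root aster: left subtree has 1 node {mint}, right has 2 {daisy, lime}.
    Root lime: left subtree has 1 node {daisy}, right has 0 { }.
  Root yew: left subtree has 5 nodes {ivy, bay, cedar, rose, teak}, right has 0 { }.
    Root ivy: left subtree has 0 nodes { }, right has 4 {bay, cedar, rose, teak}.
      Root cedar: left subtree has 1 node {bay}, right has 2 {rose, teak}.
        Root teak: left subtree has 1 node {rose}, right has 0 { }.

mint daisy lime aster bay rose teak cedar ivy yew pear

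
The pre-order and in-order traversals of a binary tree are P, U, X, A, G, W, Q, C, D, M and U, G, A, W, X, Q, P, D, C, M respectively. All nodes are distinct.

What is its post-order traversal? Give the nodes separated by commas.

G, W, A, Q, X, U, D, M, C, P

The first element of pre-order is the root; it splits in-order into left and right subtrees.
Root P: left subtree has 6 nodes {U, G, A, W, X, Q}, right has 3 {D, C, M}.
  Root U: left subtree has 0 nodes { }, right has 5 {G, A, W, X, Q}.
    Root X: left subtree has 3 nodes {G, A, W}, right has 1 {Q}.
      Root A: left subtree has 1 node {G}, right has 1 {W}.
  Root C: left subtree has 1 node {D}, right has 1 {M}.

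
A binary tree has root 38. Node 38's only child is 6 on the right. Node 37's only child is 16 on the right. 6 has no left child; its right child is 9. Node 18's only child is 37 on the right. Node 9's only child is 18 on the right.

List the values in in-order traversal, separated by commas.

38, 6, 9, 18, 37, 16

In-order visits the left subtree, then the node, then the right subtree.
At 38: no left child.
Visit 38.
At 38: go right to 6.
  At 6: no left child.
  Visit 6.
  At 6: go right to 9.
    At 9: no left child.
    Visit 9.
    At 9: go right to 18.
      At 18: no left child.
      Visit 18.
      At 18: go right to 37.
        At 37: no left child.
        Visit 37.
        At 37: go right to 16.
          16 is a leaf — visit 16.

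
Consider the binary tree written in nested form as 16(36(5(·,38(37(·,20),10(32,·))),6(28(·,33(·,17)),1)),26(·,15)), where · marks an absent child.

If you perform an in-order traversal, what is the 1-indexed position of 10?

6

In-order visits the left subtree, then the node, then the right subtree.
At 16: go left to 36.
  At 36: go left to 5.
    At 5: no left child.
    Visit 5.
    At 5: go right to 38.
      At 38: go left to 37.
        At 37: no left child.
        Visit 37.
        At 37: go right to 20.
          20 is a leaf — visit 20.
      Visit 38.
      At 38: go right to 10.
        At 10: go left to 32.
          32 is a leaf — visit 32.
        Visit 10.
        At 10: no right child.
  Visit 36.
  At 36: go right to 6.
    At 6: go left to 28.
      At 28: no left child.
      Visit 28.
      At 28: go right to 33.
        At 33: no left child.
        Visit 33.
        At 33: go right to 17.
          17 is a leaf — visit 17.
    Visit 6.
    At 6: go right to 1.
      1 is a leaf — visit 1.
Visit 16.
At 16: go right to 26.
  At 26: no left child.
  Visit 26.
  At 26: go right to 15.
    15 is a leaf — visit 15.
Full in-order sequence: 5, 37, 20, 38, 32, 10, 36, 28, 33, 17, 6, 1, 16, 26, 15.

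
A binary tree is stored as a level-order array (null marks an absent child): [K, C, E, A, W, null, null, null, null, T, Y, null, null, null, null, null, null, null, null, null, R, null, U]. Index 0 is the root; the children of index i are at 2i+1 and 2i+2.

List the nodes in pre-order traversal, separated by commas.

Pre-order visits the node, then its left subtree, then its right subtree.
Visit K.
At K: go left to C.
  Visit C.
  At C: go left to A.
    A is a leaf — visit A.
  At C: go right to W.
    Visit W.
    At W: go left to T.
      Visit T.
      At T: no left child.
      At T: go right to R.
        R is a leaf — visit R.
    At W: go right to Y.
      Visit Y.
      At Y: no left child.
      At Y: go right to U.
        U is a leaf — visit U.
At K: go right to E.
  E is a leaf — visit E.

K, C, A, W, T, R, Y, U, E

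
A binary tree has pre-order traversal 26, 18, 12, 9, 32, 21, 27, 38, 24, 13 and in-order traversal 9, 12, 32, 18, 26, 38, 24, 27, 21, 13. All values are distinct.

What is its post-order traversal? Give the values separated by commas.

The first element of pre-order is the root; it splits in-order into left and right subtrees.
Root 26: left subtree has 4 nodes {9, 12, 32, 18}, right has 5 {38, 24, 27, 21, 13}.
  Root 18: left subtree has 3 nodes {9, 12, 32}, right has 0 { }.
    Root 12: left subtree has 1 node {9}, right has 1 {32}.
  Root 21: left subtree has 3 nodes {38, 24, 27}, right has 1 {13}.
    Root 27: left subtree has 2 nodes {38, 24}, right has 0 { }.
      Root 38: left subtree has 0 nodes { }, right has 1 {24}.

9, 32, 12, 18, 24, 38, 27, 13, 21, 26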